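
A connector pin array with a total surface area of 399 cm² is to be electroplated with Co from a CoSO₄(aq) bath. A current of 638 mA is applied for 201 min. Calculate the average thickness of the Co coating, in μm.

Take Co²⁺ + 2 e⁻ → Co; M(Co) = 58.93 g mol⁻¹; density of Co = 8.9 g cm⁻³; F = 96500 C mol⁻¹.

6.62 μm

Q = I·t = 0.6380 × 12060 = 7694 C; n(e⁻) = 0.07973 mol.
n(Co) = n(e⁻)/2 = 0.03987 mol, so m = 0.03987 × 58.93 = 2.349 g.
Volume = m/ρ = 2.349 / 8.9 = 0.2640 cm³.
Thickness = V/A = 0.2640 / 399 = 6.62 × 10⁻⁴ cm = 6.62 μm.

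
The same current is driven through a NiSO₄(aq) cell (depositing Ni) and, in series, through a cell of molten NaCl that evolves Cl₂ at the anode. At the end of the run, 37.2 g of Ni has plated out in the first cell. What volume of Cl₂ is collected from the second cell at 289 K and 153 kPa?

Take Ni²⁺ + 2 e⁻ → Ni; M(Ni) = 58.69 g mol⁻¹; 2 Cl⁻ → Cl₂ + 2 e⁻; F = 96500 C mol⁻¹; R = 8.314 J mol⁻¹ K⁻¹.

9.95 L

n(Ni) = 37.2 / 58.69 = 0.6338 mol, so n(e⁻) = 2 × 0.6338 = 1.268 mol.
The cells are in series, so the same 1.268 mol of electrons passes through the second cell.
2 Cl⁻ → Cl₂ + 2 e⁻ — 2 mol e⁻ per mol Cl₂, so n(Cl₂) = 1.268/2 = 0.6338 mol.
V = nRT/P = (0.6338 × 8.314 × 289) / (153 × 10³) = 0.00995 m³ = 9.95 L.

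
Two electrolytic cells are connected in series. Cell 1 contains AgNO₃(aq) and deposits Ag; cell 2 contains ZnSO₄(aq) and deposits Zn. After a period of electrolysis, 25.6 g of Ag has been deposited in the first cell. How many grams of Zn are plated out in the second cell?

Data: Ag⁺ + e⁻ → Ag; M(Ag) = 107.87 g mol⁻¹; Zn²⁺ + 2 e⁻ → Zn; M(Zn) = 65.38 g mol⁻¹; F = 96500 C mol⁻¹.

n(Ag) = 25.6 / 107.87 = 0.2373 mol.
Since Ag⁺ + e⁻ → Ag, n(e⁻) passed = 1 × 0.2373 = 0.2373 mol.
Cells in series carry the same charge, so the same 0.2373 mol of electrons passes through cell 2.
Zn²⁺ + 2 e⁻ → Zn, so n(Zn) = 0.2373 / 2 = 0.1187 mol.
m(Zn) = 0.1187 × 65.38 = 7.76 g.

7.76 g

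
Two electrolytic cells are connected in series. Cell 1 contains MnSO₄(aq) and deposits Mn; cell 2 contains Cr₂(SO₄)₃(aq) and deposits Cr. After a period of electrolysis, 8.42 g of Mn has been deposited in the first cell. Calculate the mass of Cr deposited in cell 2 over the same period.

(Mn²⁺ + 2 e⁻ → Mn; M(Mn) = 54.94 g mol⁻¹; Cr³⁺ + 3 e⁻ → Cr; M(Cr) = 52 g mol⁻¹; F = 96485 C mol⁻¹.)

5.31 g

n(Mn) = 8.42 / 54.94 = 0.1533 mol.
Since Mn²⁺ + 2 e⁻ → Mn, n(e⁻) passed = 2 × 0.1533 = 0.3065 mol.
Cells in series carry the same charge, so the same 0.3065 mol of electrons passes through cell 2.
Cr³⁺ + 3 e⁻ → Cr, so n(Cr) = 0.3065 / 3 = 0.1022 mol.
m(Cr) = 0.1022 × 52 = 5.31 g.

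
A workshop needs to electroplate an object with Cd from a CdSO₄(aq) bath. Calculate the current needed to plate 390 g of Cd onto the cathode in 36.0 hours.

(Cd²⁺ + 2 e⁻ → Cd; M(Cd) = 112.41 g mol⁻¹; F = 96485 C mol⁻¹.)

5.17 A

n(Cd) = 390 / 112.41 = 3.469 mol.
n(e⁻) = 2 × 3.469 = 6.939 mol.
Q = n(e⁻)·F = 6.939 × 96485 = 669500 C.
I = Q/t = 669500 / 129600 s = 5.17 A.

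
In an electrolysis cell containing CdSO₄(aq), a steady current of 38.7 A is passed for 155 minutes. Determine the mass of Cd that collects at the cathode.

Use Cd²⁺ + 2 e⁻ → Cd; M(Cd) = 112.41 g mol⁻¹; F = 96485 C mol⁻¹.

210 g

Q = I·t = 38.70 A × 9300.0 s = 359900 C.
n(e⁻) = Q/F = 359900 / 96485 = 3.730 mol.
Cd²⁺ + 2 e⁻ → Cd, so n(Cd) = n(e⁻)/2 = 1.865 mol.
m = n·M = 1.865 × 112.41 = 210 g.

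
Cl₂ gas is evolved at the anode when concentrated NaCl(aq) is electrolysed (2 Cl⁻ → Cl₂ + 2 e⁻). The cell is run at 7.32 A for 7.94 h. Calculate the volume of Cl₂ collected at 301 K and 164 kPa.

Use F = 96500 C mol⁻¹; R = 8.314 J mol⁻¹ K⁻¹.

Q = I·t = 7.320 A × 28584 s = 209200 C.
n(e⁻) = Q/F = 209200 / 96500 = 2.168 mol.
2 electrons are transferred per Cl₂ molecule, so n(Cl₂) = 2.168 / 2 = 1.084 mol.
V = nRT/P = (1.084 × 8.314 × 301) / (164 × 10³ Pa) = 0.0165 m³ = 16.5 L.

16.5 L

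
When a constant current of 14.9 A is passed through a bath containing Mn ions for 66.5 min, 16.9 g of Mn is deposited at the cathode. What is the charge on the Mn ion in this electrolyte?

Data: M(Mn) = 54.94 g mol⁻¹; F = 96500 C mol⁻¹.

+2

Q = I·t = 14.90 A × 3990.0 s = 59450 C, so n(e⁻) = 59450/96500 = 0.6161 mol.
n(Mn) deposited = 16.9 / 54.94 = 0.3076 mol.
Electrons per atom = n(e⁻)/n(Mn) = 0.6161 / 0.3076 = 2.00 ≈ 2, so the ion is Mn²⁺.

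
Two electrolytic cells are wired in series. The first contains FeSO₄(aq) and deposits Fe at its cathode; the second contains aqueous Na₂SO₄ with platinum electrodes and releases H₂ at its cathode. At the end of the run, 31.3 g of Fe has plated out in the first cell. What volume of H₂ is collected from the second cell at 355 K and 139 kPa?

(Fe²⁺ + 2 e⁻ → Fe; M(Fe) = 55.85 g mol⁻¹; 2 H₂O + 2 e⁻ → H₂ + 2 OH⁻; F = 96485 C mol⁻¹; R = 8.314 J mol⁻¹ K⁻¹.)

n(Fe) = 31.3 / 55.85 = 0.5604 mol, so n(e⁻) = 2 × 0.5604 = 1.121 mol.
The cells are in series, so the same 1.121 mol of electrons passes through the second cell.
2 H₂O + 2 e⁻ → H₂ + 2 OH⁻ — 2 mol e⁻ per mol H₂, so n(H₂) = 1.121/2 = 0.5604 mol.
V = nRT/P = (0.5604 × 8.314 × 355) / (139 × 10³) = 0.0119 m³ = 11.9 L.

11.9 L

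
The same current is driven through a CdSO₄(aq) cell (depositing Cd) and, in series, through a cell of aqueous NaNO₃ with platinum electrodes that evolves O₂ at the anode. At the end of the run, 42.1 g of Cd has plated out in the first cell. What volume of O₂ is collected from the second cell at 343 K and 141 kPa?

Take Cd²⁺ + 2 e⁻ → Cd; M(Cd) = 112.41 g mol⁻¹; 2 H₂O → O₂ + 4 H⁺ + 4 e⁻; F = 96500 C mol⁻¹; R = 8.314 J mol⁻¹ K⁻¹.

3.79 L

n(Cd) = 42.1 / 112.41 = 0.3745 mol, so n(e⁻) = 2 × 0.3745 = 0.7490 mol.
The cells are in series, so the same 0.7490 mol of electrons passes through the second cell.
2 H₂O → O₂ + 4 H⁺ + 4 e⁻ — 4 mol e⁻ per mol O₂, so n(O₂) = 0.7490/4 = 0.1873 mol.
V = nRT/P = (0.1873 × 8.314 × 343) / (141 × 10³) = 0.00379 m³ = 3.79 L.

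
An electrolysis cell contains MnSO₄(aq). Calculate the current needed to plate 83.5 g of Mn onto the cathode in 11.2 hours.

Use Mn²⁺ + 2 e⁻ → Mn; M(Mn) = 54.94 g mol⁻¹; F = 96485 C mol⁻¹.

n(Mn) = 83.5 / 54.94 = 1.520 mol.
n(e⁻) = 2 × 1.520 = 3.040 mol.
Q = n(e⁻)·F = 3.040 × 96485 = 293300 C.
I = Q/t = 293300 / 40320 s = 7.27 A.

7.27 A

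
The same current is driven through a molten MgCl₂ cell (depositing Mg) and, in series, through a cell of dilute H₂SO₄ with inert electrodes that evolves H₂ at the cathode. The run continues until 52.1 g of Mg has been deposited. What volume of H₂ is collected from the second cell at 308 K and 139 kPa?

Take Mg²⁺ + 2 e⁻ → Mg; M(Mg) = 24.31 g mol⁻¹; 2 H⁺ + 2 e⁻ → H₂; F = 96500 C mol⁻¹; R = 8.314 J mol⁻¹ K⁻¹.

39.5 L

n(Mg) = 52.1 / 24.31 = 2.143 mol, so n(e⁻) = 2 × 2.143 = 4.286 mol.
The cells are in series, so the same 4.286 mol of electrons passes through the second cell.
2 H⁺ + 2 e⁻ → H₂ — 2 mol e⁻ per mol H₂, so n(H₂) = 4.286/2 = 2.143 mol.
V = nRT/P = (2.143 × 8.314 × 308) / (139 × 10³) = 0.0395 m³ = 39.5 L.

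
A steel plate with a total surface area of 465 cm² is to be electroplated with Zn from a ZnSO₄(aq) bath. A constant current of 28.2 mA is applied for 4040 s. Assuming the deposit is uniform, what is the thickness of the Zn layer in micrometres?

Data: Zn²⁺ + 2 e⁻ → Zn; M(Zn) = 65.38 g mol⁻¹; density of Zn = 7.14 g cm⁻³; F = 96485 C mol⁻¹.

Q = I·t = 0.02820 × 4040.0 = 113.9 C; n(e⁻) = 0.001181 mol.
n(Zn) = n(e⁻)/2 = 0.0005904 mol, so m = 0.0005904 × 65.38 = 0.03860 g.
Volume = m/ρ = 0.03860 / 7.14 = 0.005406 cm³.
Thickness = V/A = 0.005406 / 465 = 1.16 × 10⁻⁵ cm = 0.116 μm.

0.116 μm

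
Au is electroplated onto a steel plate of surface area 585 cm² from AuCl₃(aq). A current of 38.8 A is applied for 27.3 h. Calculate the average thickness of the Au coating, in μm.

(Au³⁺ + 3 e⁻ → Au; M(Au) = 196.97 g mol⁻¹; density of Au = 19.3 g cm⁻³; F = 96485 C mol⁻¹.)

Q = I·t = 38.80 × 98280 = 3813000 C; n(e⁻) = 39.52 mol.
n(Au) = n(e⁻)/3 = 13.17 mol, so m = 13.17 × 196.97 = 2595 g.
Volume = m/ρ = 2595 / 19.3 = 134.4 cm³.
Thickness = V/A = 134.4 / 585 = 0.230 cm = 2300 μm.

2300 μm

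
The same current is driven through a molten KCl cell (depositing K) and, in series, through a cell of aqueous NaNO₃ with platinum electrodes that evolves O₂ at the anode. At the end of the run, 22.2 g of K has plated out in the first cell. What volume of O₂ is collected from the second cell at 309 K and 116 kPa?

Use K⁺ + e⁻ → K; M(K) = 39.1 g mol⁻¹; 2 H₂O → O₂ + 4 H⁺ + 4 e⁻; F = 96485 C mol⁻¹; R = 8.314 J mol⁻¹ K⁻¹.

3.14 L

n(K) = 22.2 / 39.1 = 0.5678 mol, so n(e⁻) = 1 × 0.5678 = 0.5678 mol.
The cells are in series, so the same 0.5678 mol of electrons passes through the second cell.
2 H₂O → O₂ + 4 H⁺ + 4 e⁻ — 4 mol e⁻ per mol O₂, so n(O₂) = 0.5678/4 = 0.1419 mol.
V = nRT/P = (0.1419 × 8.314 × 309) / (116 × 10³) = 0.00314 m³ = 3.14 L.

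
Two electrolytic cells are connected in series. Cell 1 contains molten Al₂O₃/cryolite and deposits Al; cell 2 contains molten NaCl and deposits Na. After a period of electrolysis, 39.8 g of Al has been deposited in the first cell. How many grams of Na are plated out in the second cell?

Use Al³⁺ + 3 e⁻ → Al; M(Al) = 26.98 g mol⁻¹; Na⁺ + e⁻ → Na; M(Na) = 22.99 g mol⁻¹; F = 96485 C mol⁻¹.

102 g

n(Al) = 39.8 / 26.98 = 1.475 mol.
Since Al³⁺ + 3 e⁻ → Al, n(e⁻) passed = 3 × 1.475 = 4.426 mol.
Cells in series carry the same charge, so the same 4.426 mol of electrons passes through cell 2.
Na⁺ + e⁻ → Na, so n(Na) = 4.426 / 1 = 4.426 mol.
m(Na) = 4.426 × 22.99 = 102 g.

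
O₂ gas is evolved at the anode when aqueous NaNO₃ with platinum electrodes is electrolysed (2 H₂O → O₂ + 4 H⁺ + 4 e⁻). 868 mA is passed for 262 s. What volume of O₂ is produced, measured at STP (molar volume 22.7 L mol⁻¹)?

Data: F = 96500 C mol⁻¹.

0.0134 L

Q = I·t = 0.8680 A × 262.00 s = 227.4 C.
n(e⁻) = Q/F = 227.4 / 96500 = 0.002357 mol.
4 electrons are transferred per O₂ molecule, so n(O₂) = 0.002357 / 4 = 0.0005892 mol.
V = n × V_m = 0.0005892 × 22.7 = 0.0134 L.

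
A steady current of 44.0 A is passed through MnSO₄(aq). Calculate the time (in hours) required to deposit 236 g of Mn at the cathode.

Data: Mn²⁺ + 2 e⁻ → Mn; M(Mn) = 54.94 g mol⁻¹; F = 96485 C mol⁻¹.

n(Mn) = m/M = 236 / 54.94 = 4.296 mol.
Each Mn atom requires 2 electrons, so n(e⁻) = 2 × 4.296 = 8.591 mol.
Q = n(e⁻)·F = 8.591 × 96485 = 828900 C.
t = Q/I = 828900 / 44.00 A = 18840 s = 5.23 h.

5.23 h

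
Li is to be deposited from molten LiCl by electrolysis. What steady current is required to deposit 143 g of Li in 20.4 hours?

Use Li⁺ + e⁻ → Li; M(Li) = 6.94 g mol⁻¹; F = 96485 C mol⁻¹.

27.1 A

n(Li) = 143 / 6.94 = 20.61 mol.
n(e⁻) = 1 × 20.61 = 20.61 mol.
Q = n(e⁻)·F = 20.61 × 96485 = 1988000 C.
I = Q/t = 1988000 / 73440 s = 27.1 A.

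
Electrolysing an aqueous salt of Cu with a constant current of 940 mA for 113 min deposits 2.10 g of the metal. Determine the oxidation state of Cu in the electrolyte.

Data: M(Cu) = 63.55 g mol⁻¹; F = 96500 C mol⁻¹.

Q = I·t = 0.9400 A × 6780.0 s = 6373 C, so n(e⁻) = 6373/96500 = 0.06604 mol.
n(Cu) deposited = 2.10 / 63.55 = 0.03304 mol.
Electrons per atom = n(e⁻)/n(Cu) = 0.06604 / 0.03304 = 2.00 ≈ 2, so the ion is Cu²⁺.

+2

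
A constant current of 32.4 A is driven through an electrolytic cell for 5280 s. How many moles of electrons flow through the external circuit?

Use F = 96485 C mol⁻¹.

1.77 mol

Q = I·t = 32.40 A × 5280.0 s = 171100 C.
n(e⁻) = Q/F = 171100 / 96485 = 1.77 mol.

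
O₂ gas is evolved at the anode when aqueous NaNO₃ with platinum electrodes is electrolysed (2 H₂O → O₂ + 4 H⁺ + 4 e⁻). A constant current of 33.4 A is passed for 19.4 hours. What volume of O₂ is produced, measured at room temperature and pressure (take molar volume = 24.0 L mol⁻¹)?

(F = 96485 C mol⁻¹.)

145 L

Q = I·t = 33.40 A × 69840 s = 2333000 C.
n(e⁻) = Q/F = 2333000 / 96485 = 24.18 mol.
4 electrons are transferred per O₂ molecule, so n(O₂) = 24.18 / 4 = 6.044 mol.
V = n × V_m = 6.044 × 24.0 = 145 L.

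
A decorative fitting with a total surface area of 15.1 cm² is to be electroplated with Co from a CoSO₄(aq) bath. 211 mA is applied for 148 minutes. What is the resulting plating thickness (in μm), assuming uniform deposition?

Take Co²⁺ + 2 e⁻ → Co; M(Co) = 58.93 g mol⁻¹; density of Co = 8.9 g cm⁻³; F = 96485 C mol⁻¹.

42.6 μm

Q = I·t = 0.2110 × 8880.0 = 1874 C; n(e⁻) = 0.01942 mol.
n(Co) = n(e⁻)/2 = 0.009710 mol, so m = 0.009710 × 58.93 = 0.5722 g.
Volume = m/ρ = 0.5722 / 8.9 = 0.06429 cm³.
Thickness = V/A = 0.06429 / 15.1 = 0.00426 cm = 42.6 μm.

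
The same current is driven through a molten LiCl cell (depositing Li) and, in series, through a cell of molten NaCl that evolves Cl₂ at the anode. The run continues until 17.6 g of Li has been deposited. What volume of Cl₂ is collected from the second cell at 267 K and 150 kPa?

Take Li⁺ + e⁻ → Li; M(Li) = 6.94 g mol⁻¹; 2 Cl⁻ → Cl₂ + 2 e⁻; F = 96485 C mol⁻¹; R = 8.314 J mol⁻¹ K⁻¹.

n(Li) = 17.6 / 6.94 = 2.536 mol, so n(e⁻) = 1 × 2.536 = 2.536 mol.
The cells are in series, so the same 2.536 mol of electrons passes through the second cell.
2 Cl⁻ → Cl₂ + 2 e⁻ — 2 mol e⁻ per mol Cl₂, so n(Cl₂) = 2.536/2 = 1.268 mol.
V = nRT/P = (1.268 × 8.314 × 267) / (150 × 10³) = 0.0188 m³ = 18.8 L.

18.8 L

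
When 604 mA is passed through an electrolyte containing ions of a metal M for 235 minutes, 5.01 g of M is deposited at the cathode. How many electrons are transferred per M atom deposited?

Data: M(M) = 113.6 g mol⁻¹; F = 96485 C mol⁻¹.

2

Q = I·t = 0.6040 A × 14100 s = 8516 C, so n(e⁻) = 8516/96485 = 0.08827 mol.
n(M) deposited = 5.01 / 113.6 = 0.04410 mol.
Electrons per atom = n(e⁻)/n(M) = 0.08827 / 0.04410 = 2.00 ≈ 2, so the ion is M²⁺.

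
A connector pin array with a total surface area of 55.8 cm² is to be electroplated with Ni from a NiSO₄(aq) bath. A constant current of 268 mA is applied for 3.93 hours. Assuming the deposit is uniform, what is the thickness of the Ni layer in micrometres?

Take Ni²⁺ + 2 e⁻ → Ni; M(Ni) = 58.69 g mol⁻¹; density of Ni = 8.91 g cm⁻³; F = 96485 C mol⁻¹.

23.2 μm

Q = I·t = 0.2680 × 14148 = 3792 C; n(e⁻) = 0.03930 mol.
n(Ni) = n(e⁻)/2 = 0.01965 mol, so m = 0.01965 × 58.69 = 1.153 g.
Volume = m/ρ = 1.153 / 8.91 = 0.1294 cm³.
Thickness = V/A = 0.1294 / 55.8 = 0.00232 cm = 23.2 μm.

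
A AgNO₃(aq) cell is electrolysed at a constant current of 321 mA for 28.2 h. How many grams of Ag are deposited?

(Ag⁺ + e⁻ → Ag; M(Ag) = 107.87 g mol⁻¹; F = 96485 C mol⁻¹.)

Q = I·t = 0.3210 A × 101520 s = 32590 C.
n(e⁻) = Q/F = 32590 / 96485 = 0.3378 mol.
Ag⁺ + e⁻ → Ag, so n(Ag) = n(e⁻)/1 = 0.3378 mol.
m = n·M = 0.3378 × 107.87 = 36.4 g.

36.4 g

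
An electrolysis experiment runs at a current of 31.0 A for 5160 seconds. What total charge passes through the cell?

Q = I·t = 31.00 A × 5160.0 s = 1.60 × 10⁵ C.

1.60 × 10⁵ C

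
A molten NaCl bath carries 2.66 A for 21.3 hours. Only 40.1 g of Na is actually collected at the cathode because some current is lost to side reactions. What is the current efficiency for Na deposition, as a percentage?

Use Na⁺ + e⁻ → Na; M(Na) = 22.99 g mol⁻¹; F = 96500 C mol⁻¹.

82.5 %

Q = I·t = 2.660 × 76680 = 204000 C; n(e⁻) = 204000/96500 = 2.114 mol.
Theoretical n(Na) = n(e⁻)/1 = 2.114 mol, i.e. m_theo = 2.114 × 22.99 = 48.59 g.
Efficiency = m_actual / m_theo = 40.1 / 48.59 = 82.5 %.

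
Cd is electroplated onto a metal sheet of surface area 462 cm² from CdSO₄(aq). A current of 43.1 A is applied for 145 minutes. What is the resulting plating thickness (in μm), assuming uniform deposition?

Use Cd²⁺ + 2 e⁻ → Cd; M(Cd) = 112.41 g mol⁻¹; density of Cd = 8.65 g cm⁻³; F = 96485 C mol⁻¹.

Q = I·t = 43.10 × 8700.0 = 375000 C; n(e⁻) = 3.886 mol.
n(Cd) = n(e⁻)/2 = 1.943 mol, so m = 1.943 × 112.41 = 218.4 g.
Volume = m/ρ = 218.4 / 8.65 = 25.25 cm³.
Thickness = V/A = 25.25 / 462 = 0.0547 cm = 547 μm.

547 μm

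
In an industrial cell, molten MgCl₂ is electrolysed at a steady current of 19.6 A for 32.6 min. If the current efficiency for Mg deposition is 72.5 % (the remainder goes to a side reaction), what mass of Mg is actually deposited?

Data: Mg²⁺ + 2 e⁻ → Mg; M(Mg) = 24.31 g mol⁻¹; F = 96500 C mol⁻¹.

Q = I·t = 19.60 × 1956.0 = 38340 C.
n(e⁻) = 38340/96500 = 0.3973 mol; theoretically n(Mg) = 0.3973/2 = 0.1986 mol, m_theo = 4.829 g.
At 72.5 % efficiency, m_actual = 0.725 × 4.829 = 3.50 g.

3.50 g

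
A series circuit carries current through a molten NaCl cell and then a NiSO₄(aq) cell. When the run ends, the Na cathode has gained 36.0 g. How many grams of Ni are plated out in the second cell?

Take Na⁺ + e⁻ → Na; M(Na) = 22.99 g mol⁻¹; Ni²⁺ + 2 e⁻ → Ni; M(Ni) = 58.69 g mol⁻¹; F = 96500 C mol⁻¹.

46.0 g

n(Na) = 36.0 / 22.99 = 1.566 mol.
Since Na⁺ + e⁻ → Na, n(e⁻) passed = 1 × 1.566 = 1.566 mol.
Cells in series carry the same charge, so the same 1.566 mol of electrons passes through cell 2.
Ni²⁺ + 2 e⁻ → Ni, so n(Ni) = 1.566 / 2 = 0.7829 mol.
m(Ni) = 0.7829 × 58.69 = 46.0 g.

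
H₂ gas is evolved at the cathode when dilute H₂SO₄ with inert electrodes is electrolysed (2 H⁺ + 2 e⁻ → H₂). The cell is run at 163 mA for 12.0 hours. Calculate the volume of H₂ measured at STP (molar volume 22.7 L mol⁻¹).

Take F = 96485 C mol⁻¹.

0.828 L

Q = I·t = 0.1630 A × 43200 s = 7042 C.
n(e⁻) = Q/F = 7042 / 96485 = 0.07298 mol.
2 electrons are transferred per H₂ molecule, so n(H₂) = 0.07298 / 2 = 0.03649 mol.
V = n × V_m = 0.03649 × 22.7 = 0.828 L.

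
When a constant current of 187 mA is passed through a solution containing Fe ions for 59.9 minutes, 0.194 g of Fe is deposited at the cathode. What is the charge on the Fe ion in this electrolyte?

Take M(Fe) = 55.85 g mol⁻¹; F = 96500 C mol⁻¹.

+2

Q = I·t = 0.1870 A × 3594.0 s = 672.1 C, so n(e⁻) = 672.1/96500 = 0.006965 mol.
n(Fe) deposited = 0.194 / 55.85 = 0.003474 mol.
Electrons per atom = n(e⁻)/n(Fe) = 0.006965 / 0.003474 = 2.00 ≈ 2, so the ion is Fe²⁺.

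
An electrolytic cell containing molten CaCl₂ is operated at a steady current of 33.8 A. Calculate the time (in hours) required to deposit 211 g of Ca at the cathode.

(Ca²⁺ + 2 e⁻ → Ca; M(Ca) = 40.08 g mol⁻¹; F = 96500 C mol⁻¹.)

n(Ca) = m/M = 211 / 40.08 = 5.264 mol.
Each Ca atom requires 2 electrons, so n(e⁻) = 2 × 5.264 = 10.53 mol.
Q = n(e⁻)·F = 10.53 × 96500 = 1016000 C.
t = Q/I = 1016000 / 33.80 A = 30060 s = 8.35 h.

8.35 h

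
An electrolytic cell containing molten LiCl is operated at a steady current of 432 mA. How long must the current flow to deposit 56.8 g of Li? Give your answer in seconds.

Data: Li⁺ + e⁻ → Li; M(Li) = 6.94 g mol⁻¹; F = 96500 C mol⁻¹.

n(Li) = m/M = 56.8 / 6.94 = 8.184 mol.
Each Li atom requires 1 electron, so n(e⁻) = 1 × 8.184 = 8.184 mol.
Q = n(e⁻)·F = 8.184 × 96500 = 789800 C.
t = Q/I = 789800 / 0.4320 A = 1828000 s.

1.83 × 10⁶ s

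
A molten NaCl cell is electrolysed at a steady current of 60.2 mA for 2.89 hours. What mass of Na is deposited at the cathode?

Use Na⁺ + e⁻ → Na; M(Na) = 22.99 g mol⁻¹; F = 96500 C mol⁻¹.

0.149 g

Q = I·t = 0.06020 A × 10404 s = 626.3 C.
n(e⁻) = Q/F = 626.3 / 96500 = 0.006490 mol.
Na⁺ + e⁻ → Na, so n(Na) = n(e⁻)/1 = 0.006490 mol.
m = n·M = 0.006490 × 22.99 = 0.149 g.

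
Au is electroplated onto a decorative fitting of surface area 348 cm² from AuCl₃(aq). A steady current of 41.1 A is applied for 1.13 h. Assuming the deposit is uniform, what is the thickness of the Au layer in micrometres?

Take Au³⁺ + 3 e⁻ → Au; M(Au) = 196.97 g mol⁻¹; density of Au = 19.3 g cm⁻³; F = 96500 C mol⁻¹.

169 μm

Q = I·t = 41.10 × 4068.0 = 167200 C; n(e⁻) = 1.733 mol.
n(Au) = n(e⁻)/3 = 0.5775 mol, so m = 0.5775 × 196.97 = 113.8 g.
Volume = m/ρ = 113.8 / 19.3 = 5.894 cm³.
Thickness = V/A = 5.894 / 348 = 0.0169 cm = 169 μm.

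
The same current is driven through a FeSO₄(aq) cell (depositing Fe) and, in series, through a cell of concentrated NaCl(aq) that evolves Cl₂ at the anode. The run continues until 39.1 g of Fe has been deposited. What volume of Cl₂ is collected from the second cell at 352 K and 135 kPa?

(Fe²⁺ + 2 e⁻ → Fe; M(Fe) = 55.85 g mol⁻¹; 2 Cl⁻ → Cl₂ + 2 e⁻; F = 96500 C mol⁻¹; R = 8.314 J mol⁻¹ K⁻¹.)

15.2 L

n(Fe) = 39.1 / 55.85 = 0.7001 mol, so n(e⁻) = 2 × 0.7001 = 1.400 mol.
The cells are in series, so the same 1.400 mol of electrons passes through the second cell.
2 Cl⁻ → Cl₂ + 2 e⁻ — 2 mol e⁻ per mol Cl₂, so n(Cl₂) = 1.400/2 = 0.7001 mol.
V = nRT/P = (0.7001 × 8.314 × 352) / (135 × 10³) = 0.0152 m³ = 15.2 L.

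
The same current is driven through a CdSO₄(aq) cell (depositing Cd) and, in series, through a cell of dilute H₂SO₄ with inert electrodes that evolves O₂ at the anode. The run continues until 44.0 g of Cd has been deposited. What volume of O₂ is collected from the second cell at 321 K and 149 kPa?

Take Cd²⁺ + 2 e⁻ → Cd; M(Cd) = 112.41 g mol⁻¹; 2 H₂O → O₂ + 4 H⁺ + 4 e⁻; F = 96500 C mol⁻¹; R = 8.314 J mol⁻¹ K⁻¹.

3.51 L

n(Cd) = 44.0 / 112.41 = 0.3914 mol, so n(e⁻) = 2 × 0.3914 = 0.7828 mol.
The cells are in series, so the same 0.7828 mol of electrons passes through the second cell.
2 H₂O → O₂ + 4 H⁺ + 4 e⁻ — 4 mol e⁻ per mol O₂, so n(O₂) = 0.7828/4 = 0.1957 mol.
V = nRT/P = (0.1957 × 8.314 × 321) / (149 × 10³) = 0.00351 m³ = 3.51 L.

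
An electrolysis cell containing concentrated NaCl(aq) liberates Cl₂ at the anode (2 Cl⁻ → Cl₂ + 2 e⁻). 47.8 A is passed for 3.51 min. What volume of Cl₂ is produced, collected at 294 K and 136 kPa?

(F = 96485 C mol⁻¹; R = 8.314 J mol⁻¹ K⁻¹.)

Q = I·t = 47.80 A × 210.60 s = 10070 C.
n(e⁻) = Q/F = 10070 / 96485 = 0.1043 mol.
2 electrons are transferred per Cl₂ molecule, so n(Cl₂) = 0.1043 / 2 = 0.05217 mol.
V = nRT/P = (0.05217 × 8.314 × 294) / (136 × 10³ Pa) = 9.38 × 10⁻⁴ m³ = 0.938 L.

0.938 L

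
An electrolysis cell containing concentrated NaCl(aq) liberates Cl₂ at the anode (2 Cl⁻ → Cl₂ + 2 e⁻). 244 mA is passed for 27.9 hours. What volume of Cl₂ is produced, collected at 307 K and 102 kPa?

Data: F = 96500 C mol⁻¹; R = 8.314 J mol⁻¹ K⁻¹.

Q = I·t = 0.2440 A × 100440 s = 24510 C.
n(e⁻) = Q/F = 24510 / 96500 = 0.2540 mol.
2 electrons are transferred per Cl₂ molecule, so n(Cl₂) = 0.2540 / 2 = 0.1270 mol.
V = nRT/P = (0.1270 × 8.314 × 307) / (102 × 10³ Pa) = 0.00318 m³ = 3.18 L.

3.18 L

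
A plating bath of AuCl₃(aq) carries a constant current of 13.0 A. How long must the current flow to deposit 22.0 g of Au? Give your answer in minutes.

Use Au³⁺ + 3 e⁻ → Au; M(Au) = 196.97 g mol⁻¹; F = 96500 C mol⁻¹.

n(Au) = m/M = 22.0 / 196.97 = 0.1117 mol.
Each Au atom requires 3 electrons, so n(e⁻) = 3 × 0.1117 = 0.3351 mol.
Q = n(e⁻)·F = 0.3351 × 96500 = 32330 C.
t = Q/I = 32330 / 13.00 A = 2487 s = 41.5 min.

41.5 min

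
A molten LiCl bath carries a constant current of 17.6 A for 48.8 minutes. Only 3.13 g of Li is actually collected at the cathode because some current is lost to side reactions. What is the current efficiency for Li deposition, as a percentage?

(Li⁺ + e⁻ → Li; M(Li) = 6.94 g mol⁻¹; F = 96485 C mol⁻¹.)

84.4 %

Q = I·t = 17.60 × 2928.0 = 51530 C; n(e⁻) = 51530/96485 = 0.5341 mol.
Theoretical n(Li) = n(e⁻)/1 = 0.5341 mol, i.e. m_theo = 0.5341 × 6.94 = 3.707 g.
Efficiency = m_actual / m_theo = 3.13 / 3.707 = 84.4 %.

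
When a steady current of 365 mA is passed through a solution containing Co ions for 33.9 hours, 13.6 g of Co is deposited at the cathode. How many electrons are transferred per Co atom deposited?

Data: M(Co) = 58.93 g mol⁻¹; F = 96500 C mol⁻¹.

Q = I·t = 0.3650 A × 122040 s = 44540 C, so n(e⁻) = 44540/96500 = 0.4616 mol.
n(Co) deposited = 13.6 / 58.93 = 0.2308 mol.
Electrons per atom = n(e⁻)/n(Co) = 0.4616 / 0.2308 = 2.00 ≈ 2, so the ion is Co²⁺.

2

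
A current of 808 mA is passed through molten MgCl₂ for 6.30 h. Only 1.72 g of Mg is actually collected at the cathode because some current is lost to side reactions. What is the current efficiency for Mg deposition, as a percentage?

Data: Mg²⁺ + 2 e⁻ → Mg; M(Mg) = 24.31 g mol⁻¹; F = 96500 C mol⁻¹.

Q = I·t = 0.8080 × 22680 = 18330 C; n(e⁻) = 18330/96500 = 0.1899 mol.
Theoretical n(Mg) = n(e⁻)/2 = 0.09495 mol, i.e. m_theo = 0.09495 × 24.31 = 2.308 g.
Efficiency = m_actual / m_theo = 1.72 / 2.308 = 74.5 %.

74.5 %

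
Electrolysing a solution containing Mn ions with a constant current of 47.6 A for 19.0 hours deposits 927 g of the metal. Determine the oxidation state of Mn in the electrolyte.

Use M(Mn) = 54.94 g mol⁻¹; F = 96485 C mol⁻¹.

+2

Q = I·t = 47.60 A × 68400 s = 3256000 C, so n(e⁻) = 3256000/96485 = 33.74 mol.
n(Mn) deposited = 927 / 54.94 = 16.87 mol.
Electrons per atom = n(e⁻)/n(Mn) = 33.74 / 16.87 = 2.00 ≈ 2, so the ion is Mn²⁺.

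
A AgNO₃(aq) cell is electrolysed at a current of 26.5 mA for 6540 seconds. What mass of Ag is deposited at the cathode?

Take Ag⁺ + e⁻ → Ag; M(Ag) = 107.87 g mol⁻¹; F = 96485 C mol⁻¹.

Q = I·t = 0.02650 A × 6540.0 s = 173.3 C.
n(e⁻) = Q/F = 173.3 / 96485 = 0.001796 mol.
Ag⁺ + e⁻ → Ag, so n(Ag) = n(e⁻)/1 = 0.001796 mol.
m = n·M = 0.001796 × 107.87 = 0.194 g.

0.194 g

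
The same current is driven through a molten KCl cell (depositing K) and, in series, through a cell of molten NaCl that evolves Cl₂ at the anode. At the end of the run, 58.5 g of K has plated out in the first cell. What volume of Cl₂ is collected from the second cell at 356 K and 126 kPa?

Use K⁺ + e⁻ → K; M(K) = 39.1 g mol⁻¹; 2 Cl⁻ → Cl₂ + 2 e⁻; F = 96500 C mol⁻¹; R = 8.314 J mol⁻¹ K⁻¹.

17.6 L

n(K) = 58.5 / 39.1 = 1.496 mol, so n(e⁻) = 1 × 1.496 = 1.496 mol.
The cells are in series, so the same 1.496 mol of electrons passes through the second cell.
2 Cl⁻ → Cl₂ + 2 e⁻ — 2 mol e⁻ per mol Cl₂, so n(Cl₂) = 1.496/2 = 0.7481 mol.
V = nRT/P = (0.7481 × 8.314 × 356) / (126 × 10³) = 0.0176 m³ = 17.6 L.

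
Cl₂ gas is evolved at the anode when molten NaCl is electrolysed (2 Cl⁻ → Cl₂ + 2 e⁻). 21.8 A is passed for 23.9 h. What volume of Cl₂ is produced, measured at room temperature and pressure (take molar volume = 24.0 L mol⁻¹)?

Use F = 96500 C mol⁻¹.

233 L

Q = I·t = 21.80 A × 86040 s = 1876000 C.
n(e⁻) = Q/F = 1876000 / 96500 = 19.44 mol.
2 electrons are transferred per Cl₂ molecule, so n(Cl₂) = 19.44 / 2 = 9.719 mol.
V = n × V_m = 9.719 × 24.0 = 233 L.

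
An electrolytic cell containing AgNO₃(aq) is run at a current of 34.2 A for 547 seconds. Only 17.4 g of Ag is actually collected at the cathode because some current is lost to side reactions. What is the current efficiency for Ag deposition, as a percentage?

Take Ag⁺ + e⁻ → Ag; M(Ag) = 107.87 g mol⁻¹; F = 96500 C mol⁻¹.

83.2 %

Q = I·t = 34.20 × 547.00 = 18710 C; n(e⁻) = 18710/96500 = 0.1939 mol.
Theoretical n(Ag) = n(e⁻)/1 = 0.1939 mol, i.e. m_theo = 0.1939 × 107.87 = 20.91 g.
Efficiency = m_actual / m_theo = 17.4 / 20.91 = 83.2 %.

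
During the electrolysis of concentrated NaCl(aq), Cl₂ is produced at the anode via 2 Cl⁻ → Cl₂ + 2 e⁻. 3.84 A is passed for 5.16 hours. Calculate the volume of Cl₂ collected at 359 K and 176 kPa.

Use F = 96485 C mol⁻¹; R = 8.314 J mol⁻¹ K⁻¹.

6.27 L

Q = I·t = 3.840 A × 18576 s = 71330 C.
n(e⁻) = Q/F = 71330 / 96485 = 0.7393 mol.
2 electrons are transferred per Cl₂ molecule, so n(Cl₂) = 0.7393 / 2 = 0.3697 mol.
V = nRT/P = (0.3697 × 8.314 × 359) / (176 × 10³ Pa) = 0.00627 m³ = 6.27 L.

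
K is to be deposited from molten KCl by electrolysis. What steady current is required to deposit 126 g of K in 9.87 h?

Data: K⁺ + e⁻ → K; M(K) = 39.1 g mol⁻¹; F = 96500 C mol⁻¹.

8.75 A

n(K) = 126 / 39.1 = 3.223 mol.
n(e⁻) = 1 × 3.223 = 3.223 mol.
Q = n(e⁻)·F = 3.223 × 96500 = 311000 C.
I = Q/t = 311000 / 35532 s = 8.75 A.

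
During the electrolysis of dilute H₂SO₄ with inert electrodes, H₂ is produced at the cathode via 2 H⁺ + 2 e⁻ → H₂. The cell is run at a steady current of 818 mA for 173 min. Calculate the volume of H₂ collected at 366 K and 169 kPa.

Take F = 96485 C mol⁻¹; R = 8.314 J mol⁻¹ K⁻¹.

Q = I·t = 0.8180 A × 10380 s = 8491 C.
n(e⁻) = Q/F = 8491 / 96485 = 0.08800 mol.
2 electrons are transferred per H₂ molecule, so n(H₂) = 0.08800 / 2 = 0.04400 mol.
V = nRT/P = (0.04400 × 8.314 × 366) / (169 × 10³ Pa) = 7.92 × 10⁻⁴ m³ = 0.792 L.

0.792 L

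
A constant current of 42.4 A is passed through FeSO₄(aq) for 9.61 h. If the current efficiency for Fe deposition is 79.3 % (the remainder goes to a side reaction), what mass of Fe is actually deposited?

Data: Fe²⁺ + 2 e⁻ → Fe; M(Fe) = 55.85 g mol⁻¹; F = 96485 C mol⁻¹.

337 g

Q = I·t = 42.40 × 34596 = 1467000 C.
n(e⁻) = 1467000/96485 = 15.20 mol; theoretically n(Fe) = 15.20/2 = 7.602 mol, m_theo = 424.5 g.
At 79.3 % efficiency, m_actual = 0.793 × 424.5 = 337 g.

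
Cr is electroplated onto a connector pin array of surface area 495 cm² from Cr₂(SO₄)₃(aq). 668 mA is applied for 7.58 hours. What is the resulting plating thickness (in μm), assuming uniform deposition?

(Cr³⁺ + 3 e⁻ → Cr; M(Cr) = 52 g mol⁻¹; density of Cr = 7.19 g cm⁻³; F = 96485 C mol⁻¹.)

9.20 μm

Q = I·t = 0.6680 × 27288 = 18230 C; n(e⁻) = 0.1889 mol.
n(Cr) = n(e⁻)/3 = 0.06297 mol, so m = 0.06297 × 52 = 3.275 g.
Volume = m/ρ = 3.275 / 7.19 = 0.4555 cm³.
Thickness = V/A = 0.4555 / 495 = 9.20 × 10⁻⁴ cm = 9.20 μm.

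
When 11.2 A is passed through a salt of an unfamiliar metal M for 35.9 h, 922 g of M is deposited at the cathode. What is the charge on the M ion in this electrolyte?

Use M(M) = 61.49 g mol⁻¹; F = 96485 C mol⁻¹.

+1

Q = I·t = 11.20 A × 129240 s = 1447000 C, so n(e⁻) = 1447000/96485 = 15.00 mol.
n(M) deposited = 922 / 61.49 = 14.99 mol.
Electrons per atom = n(e⁻)/n(M) = 15.00 / 14.99 = 1.00 ≈ 1, so the ion is M⁺.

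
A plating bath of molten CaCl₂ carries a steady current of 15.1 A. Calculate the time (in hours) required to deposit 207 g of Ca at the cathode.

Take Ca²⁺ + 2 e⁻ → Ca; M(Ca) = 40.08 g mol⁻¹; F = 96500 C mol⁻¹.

n(Ca) = m/M = 207 / 40.08 = 5.165 mol.
Each Ca atom requires 2 electrons, so n(e⁻) = 2 × 5.165 = 10.33 mol.
Q = n(e⁻)·F = 10.33 × 96500 = 996800 C.
t = Q/I = 996800 / 15.10 A = 66010 s = 18.3 h.

18.3 h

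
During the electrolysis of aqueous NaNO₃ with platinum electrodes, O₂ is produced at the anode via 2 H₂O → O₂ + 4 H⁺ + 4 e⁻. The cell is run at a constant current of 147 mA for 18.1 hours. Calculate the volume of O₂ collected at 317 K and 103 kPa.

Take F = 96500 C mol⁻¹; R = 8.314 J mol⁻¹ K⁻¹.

Q = I·t = 0.1470 A × 65160 s = 9579 C.
n(e⁻) = Q/F = 9579 / 96500 = 0.09926 mol.
4 electrons are transferred per O₂ molecule, so n(O₂) = 0.09926 / 4 = 0.02481 mol.
V = nRT/P = (0.02481 × 8.314 × 317) / (103 × 10³ Pa) = 6.35 × 10⁻⁴ m³ = 0.635 L.

0.635 L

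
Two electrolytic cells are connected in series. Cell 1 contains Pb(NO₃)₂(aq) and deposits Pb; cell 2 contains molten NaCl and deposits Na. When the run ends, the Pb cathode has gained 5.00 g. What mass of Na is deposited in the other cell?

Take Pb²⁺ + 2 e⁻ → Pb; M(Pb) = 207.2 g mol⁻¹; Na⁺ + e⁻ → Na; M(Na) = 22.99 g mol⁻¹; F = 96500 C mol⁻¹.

n(Pb) = 5.00 / 207.2 = 0.02413 mol.
Since Pb²⁺ + 2 e⁻ → Pb, n(e⁻) passed = 2 × 0.02413 = 0.04826 mol.
Cells in series carry the same charge, so the same 0.04826 mol of electrons passes through cell 2.
Na⁺ + e⁻ → Na, so n(Na) = 0.04826 / 1 = 0.04826 mol.
m(Na) = 0.04826 × 22.99 = 1.11 g.

1.11 g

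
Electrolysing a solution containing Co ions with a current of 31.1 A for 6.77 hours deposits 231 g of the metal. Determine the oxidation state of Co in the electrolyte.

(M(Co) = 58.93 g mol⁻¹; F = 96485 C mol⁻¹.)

Q = I·t = 31.10 A × 24372 s = 758000 C, so n(e⁻) = 758000/96485 = 7.856 mol.
n(Co) deposited = 231 / 58.93 = 3.920 mol.
Electrons per atom = n(e⁻)/n(Co) = 7.856 / 3.920 = 2.00 ≈ 2, so the ion is Co²⁺.

+2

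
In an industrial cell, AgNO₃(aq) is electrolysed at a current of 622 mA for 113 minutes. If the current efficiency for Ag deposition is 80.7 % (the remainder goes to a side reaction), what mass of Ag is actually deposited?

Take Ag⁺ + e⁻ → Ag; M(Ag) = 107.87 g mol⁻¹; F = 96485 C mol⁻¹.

3.80 g

Q = I·t = 0.6220 × 6780.0 = 4217 C.
n(e⁻) = 4217/96485 = 0.04371 mol; theoretically n(Ag) = 0.04371/1 = 0.04371 mol, m_theo = 4.715 g.
At 80.7 % efficiency, m_actual = 0.807 × 4.715 = 3.80 g.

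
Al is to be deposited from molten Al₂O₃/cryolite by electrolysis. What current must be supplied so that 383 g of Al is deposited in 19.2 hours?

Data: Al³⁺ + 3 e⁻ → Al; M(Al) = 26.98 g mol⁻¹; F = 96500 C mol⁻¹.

59.5 A

n(Al) = 383 / 26.98 = 14.20 mol.
n(e⁻) = 3 × 14.20 = 42.59 mol.
Q = n(e⁻)·F = 42.59 × 96500 = 4110000 C.
I = Q/t = 4110000 / 69120 s = 59.5 A.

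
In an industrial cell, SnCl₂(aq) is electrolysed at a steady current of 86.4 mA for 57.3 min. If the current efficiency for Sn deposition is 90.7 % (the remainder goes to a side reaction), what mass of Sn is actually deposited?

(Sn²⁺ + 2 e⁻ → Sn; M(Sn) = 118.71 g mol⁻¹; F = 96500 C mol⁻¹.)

0.166 g

Q = I·t = 0.08640 × 3438.0 = 297.0 C.
n(e⁻) = 297.0/96500 = 0.003078 mol; theoretically n(Sn) = 0.003078/2 = 0.001539 mol, m_theo = 0.1827 g.
At 90.7 % efficiency, m_actual = 0.907 × 0.1827 = 0.166 g.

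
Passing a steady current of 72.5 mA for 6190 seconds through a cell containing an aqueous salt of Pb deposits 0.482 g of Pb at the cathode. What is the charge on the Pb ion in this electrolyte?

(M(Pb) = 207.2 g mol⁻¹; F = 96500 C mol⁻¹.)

+2

Q = I·t = 0.07250 A × 6190.0 s = 448.8 C, so n(e⁻) = 448.8/96500 = 0.004651 mol.
n(Pb) deposited = 0.482 / 207.2 = 0.002326 mol.
Electrons per atom = n(e⁻)/n(Pb) = 0.004651 / 0.002326 = 2.00 ≈ 2, so the ion is Pb²⁺.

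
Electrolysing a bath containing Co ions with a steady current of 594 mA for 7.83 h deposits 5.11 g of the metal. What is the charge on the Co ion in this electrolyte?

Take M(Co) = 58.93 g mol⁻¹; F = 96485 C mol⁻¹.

+2

Q = I·t = 0.5940 A × 28188 s = 16740 C, so n(e⁻) = 16740/96485 = 0.1735 mol.
n(Co) deposited = 5.11 / 58.93 = 0.08671 mol.
Electrons per atom = n(e⁻)/n(Co) = 0.1735 / 0.08671 = 2.00 ≈ 2, so the ion is Co²⁺.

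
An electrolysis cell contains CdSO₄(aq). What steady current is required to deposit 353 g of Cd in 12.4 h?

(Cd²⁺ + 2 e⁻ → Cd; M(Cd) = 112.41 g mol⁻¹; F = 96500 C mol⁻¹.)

13.6 A

n(Cd) = 353 / 112.41 = 3.140 mol.
n(e⁻) = 2 × 3.140 = 6.281 mol.
Q = n(e⁻)·F = 6.281 × 96500 = 606100 C.
I = Q/t = 606100 / 44640 s = 13.6 A.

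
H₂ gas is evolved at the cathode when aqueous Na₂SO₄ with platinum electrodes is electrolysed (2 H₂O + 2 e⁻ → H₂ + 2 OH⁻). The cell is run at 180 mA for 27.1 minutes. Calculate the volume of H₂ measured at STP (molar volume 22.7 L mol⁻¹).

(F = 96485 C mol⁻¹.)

0.0344 L

Q = I·t = 0.1800 A × 1626.0 s = 292.7 C.
n(e⁻) = Q/F = 292.7 / 96485 = 0.003033 mol.
2 electrons are transferred per H₂ molecule, so n(H₂) = 0.003033 / 2 = 0.001517 mol.
V = n × V_m = 0.001517 × 22.7 = 0.0344 L.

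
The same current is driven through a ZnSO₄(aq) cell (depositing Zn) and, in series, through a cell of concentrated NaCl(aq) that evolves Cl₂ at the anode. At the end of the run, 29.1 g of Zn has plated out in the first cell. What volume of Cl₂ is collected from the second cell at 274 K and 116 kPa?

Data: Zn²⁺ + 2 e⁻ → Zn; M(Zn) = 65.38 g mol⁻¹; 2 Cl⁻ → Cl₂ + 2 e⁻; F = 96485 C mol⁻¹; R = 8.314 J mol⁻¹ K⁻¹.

n(Zn) = 29.1 / 65.38 = 0.4451 mol, so n(e⁻) = 2 × 0.4451 = 0.8902 mol.
The cells are in series, so the same 0.8902 mol of electrons passes through the second cell.
2 Cl⁻ → Cl₂ + 2 e⁻ — 2 mol e⁻ per mol Cl₂, so n(Cl₂) = 0.8902/2 = 0.4451 mol.
V = nRT/P = (0.4451 × 8.314 × 274) / (116 × 10³) = 0.00874 m³ = 8.74 L.

8.74 L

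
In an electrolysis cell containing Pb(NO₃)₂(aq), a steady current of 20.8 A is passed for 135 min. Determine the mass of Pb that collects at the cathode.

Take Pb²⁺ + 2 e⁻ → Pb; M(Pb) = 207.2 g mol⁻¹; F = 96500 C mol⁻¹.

181 g

Q = I·t = 20.80 A × 8100.0 s = 168500 C.
n(e⁻) = Q/F = 168500 / 96500 = 1.746 mol.
Pb²⁺ + 2 e⁻ → Pb, so n(Pb) = n(e⁻)/2 = 0.8730 mol.
m = n·M = 0.8730 × 207.2 = 181 g.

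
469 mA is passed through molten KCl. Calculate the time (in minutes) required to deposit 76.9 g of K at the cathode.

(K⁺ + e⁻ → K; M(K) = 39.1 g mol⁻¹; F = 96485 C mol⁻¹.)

n(K) = m/M = 76.9 / 39.1 = 1.967 mol.
Each K atom requires 1 electron, so n(e⁻) = 1 × 1.967 = 1.967 mol.
Q = n(e⁻)·F = 1.967 × 96485 = 189800 C.
t = Q/I = 189800 / 0.4690 A = 404600 s = 6740 min.

6740 min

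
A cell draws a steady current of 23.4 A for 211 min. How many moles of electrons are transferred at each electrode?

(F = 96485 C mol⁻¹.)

3.07 mol

Q = I·t = 23.40 A × 12660 s = 296200 C.
n(e⁻) = Q/F = 296200 / 96485 = 3.07 mol.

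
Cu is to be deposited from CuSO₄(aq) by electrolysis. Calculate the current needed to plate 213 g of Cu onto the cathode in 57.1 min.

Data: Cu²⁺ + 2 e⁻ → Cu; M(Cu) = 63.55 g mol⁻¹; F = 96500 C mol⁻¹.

189 A

n(Cu) = 213 / 63.55 = 3.352 mol.
n(e⁻) = 2 × 3.352 = 6.703 mol.
Q = n(e⁻)·F = 6.703 × 96500 = 646900 C.
I = Q/t = 646900 / 3426.0 s = 189 A.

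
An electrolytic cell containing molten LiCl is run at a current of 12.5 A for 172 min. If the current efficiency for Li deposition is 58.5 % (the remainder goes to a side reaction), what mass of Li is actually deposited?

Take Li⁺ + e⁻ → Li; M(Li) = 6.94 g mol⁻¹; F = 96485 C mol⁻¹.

Q = I·t = 12.50 × 10320 = 129000 C.
n(e⁻) = 129000/96485 = 1.337 mol; theoretically n(Li) = 1.337/1 = 1.337 mol, m_theo = 9.279 g.
At 58.5 % efficiency, m_actual = 0.585 × 9.279 = 5.43 g.

5.43 g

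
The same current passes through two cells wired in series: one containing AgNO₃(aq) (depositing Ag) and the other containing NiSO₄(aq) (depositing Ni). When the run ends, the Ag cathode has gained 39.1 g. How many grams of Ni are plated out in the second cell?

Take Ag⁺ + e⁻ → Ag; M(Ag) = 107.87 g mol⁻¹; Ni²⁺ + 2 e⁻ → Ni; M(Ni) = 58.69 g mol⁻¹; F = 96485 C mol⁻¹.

10.6 g

n(Ag) = 39.1 / 107.87 = 0.3625 mol.
Since Ag⁺ + e⁻ → Ag, n(e⁻) passed = 1 × 0.3625 = 0.3625 mol.
Cells in series carry the same charge, so the same 0.3625 mol of electrons passes through cell 2.
Ni²⁺ + 2 e⁻ → Ni, so n(Ni) = 0.3625 / 2 = 0.1812 mol.
m(Ni) = 0.1812 × 58.69 = 10.6 g.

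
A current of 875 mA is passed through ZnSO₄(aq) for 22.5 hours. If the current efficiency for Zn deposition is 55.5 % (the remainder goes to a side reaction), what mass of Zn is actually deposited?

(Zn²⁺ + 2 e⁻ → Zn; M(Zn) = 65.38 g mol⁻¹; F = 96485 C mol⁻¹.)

Q = I·t = 0.8750 × 81000 = 70880 C.
n(e⁻) = 70880/96485 = 0.7346 mol; theoretically n(Zn) = 0.7346/2 = 0.3673 mol, m_theo = 24.01 g.
At 55.5 % efficiency, m_actual = 0.555 × 24.01 = 13.3 g.

13.3 g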